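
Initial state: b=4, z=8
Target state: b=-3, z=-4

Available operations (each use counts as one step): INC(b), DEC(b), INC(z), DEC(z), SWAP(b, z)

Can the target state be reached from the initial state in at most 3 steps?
No

The target state cannot be reached within 3 steps.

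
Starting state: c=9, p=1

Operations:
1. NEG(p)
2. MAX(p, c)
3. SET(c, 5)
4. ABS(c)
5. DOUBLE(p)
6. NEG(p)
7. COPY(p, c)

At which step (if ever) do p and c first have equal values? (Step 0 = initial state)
Step 2

p and c first become equal after step 2.

Comparing values at each step:
Initial: p=1, c=9
After step 1: p=-1, c=9
After step 2: p=9, c=9 ← equal!
After step 3: p=9, c=5
After step 4: p=9, c=5
After step 5: p=18, c=5
After step 6: p=-18, c=5
After step 7: p=5, c=5 ← equal!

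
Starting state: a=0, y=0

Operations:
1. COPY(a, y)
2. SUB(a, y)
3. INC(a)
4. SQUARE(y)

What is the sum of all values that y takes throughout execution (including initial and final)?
0

Values of y at each step:
Initial: y = 0
After step 1: y = 0
After step 2: y = 0
After step 3: y = 0
After step 4: y = 0
Sum = 0 + 0 + 0 + 0 + 0 = 0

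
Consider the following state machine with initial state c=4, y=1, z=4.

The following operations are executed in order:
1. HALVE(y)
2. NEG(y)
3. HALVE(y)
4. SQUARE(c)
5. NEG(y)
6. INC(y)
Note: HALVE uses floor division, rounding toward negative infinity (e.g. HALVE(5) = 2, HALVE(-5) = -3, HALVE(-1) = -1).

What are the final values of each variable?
{c: 16, y: 1, z: 4}

Step-by-step execution:
Initial: c=4, y=1, z=4
After step 1 (HALVE(y)): c=4, y=0, z=4
After step 2 (NEG(y)): c=4, y=0, z=4
After step 3 (HALVE(y)): c=4, y=0, z=4
After step 4 (SQUARE(c)): c=16, y=0, z=4
After step 5 (NEG(y)): c=16, y=0, z=4
After step 6 (INC(y)): c=16, y=1, z=4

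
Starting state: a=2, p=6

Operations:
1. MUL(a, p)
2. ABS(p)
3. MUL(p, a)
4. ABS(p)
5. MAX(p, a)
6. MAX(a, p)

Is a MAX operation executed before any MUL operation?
No

First MAX: step 5
First MUL: step 1
Since 5 > 1, MUL comes first.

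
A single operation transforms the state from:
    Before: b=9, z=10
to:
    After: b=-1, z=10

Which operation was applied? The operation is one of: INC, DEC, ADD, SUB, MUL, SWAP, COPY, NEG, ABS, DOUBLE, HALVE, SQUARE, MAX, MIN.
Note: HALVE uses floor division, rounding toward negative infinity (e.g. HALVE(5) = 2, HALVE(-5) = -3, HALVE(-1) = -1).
SUB(b, z)

Analyzing the change:
Before: b=9, z=10
After: b=-1, z=10
Variable b changed from 9 to -1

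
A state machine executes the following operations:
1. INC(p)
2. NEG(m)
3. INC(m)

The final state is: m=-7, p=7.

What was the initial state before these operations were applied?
m=8, p=6

Working backwards:
Final state: m=-7, p=7
Before step 3 (INC(m)): m=-8, p=7
Before step 2 (NEG(m)): m=8, p=7
Before step 1 (INC(p)): m=8, p=6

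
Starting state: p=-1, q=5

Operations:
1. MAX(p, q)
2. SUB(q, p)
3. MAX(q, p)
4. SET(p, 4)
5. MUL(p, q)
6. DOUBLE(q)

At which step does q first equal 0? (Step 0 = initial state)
Step 2

Tracing q:
Initial: q = 5
After step 1: q = 5
After step 2: q = 0 ← first occurrence
After step 3: q = 5
After step 4: q = 5
After step 5: q = 5
After step 6: q = 10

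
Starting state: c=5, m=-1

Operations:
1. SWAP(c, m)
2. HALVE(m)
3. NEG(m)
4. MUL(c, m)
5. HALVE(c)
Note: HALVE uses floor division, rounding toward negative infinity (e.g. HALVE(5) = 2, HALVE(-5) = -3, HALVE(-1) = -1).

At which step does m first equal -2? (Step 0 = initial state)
Step 3

Tracing m:
Initial: m = -1
After step 1: m = 5
After step 2: m = 2
After step 3: m = -2 ← first occurrence
After step 4: m = -2
After step 5: m = -2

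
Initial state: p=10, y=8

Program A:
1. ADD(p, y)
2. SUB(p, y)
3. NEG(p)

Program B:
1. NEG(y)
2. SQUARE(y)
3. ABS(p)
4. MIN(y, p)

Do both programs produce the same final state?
No

Program A final state: p=-10, y=8
Program B final state: p=10, y=10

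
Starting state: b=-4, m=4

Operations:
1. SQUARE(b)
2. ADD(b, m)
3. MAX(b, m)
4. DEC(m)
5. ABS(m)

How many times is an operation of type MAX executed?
1

Counting MAX operations:
Step 3: MAX(b, m) ← MAX
Total: 1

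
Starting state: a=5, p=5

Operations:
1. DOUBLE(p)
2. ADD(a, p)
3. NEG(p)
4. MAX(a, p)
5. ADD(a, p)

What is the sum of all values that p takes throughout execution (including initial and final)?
-5

Values of p at each step:
Initial: p = 5
After step 1: p = 10
After step 2: p = 10
After step 3: p = -10
After step 4: p = -10
After step 5: p = -10
Sum = 5 + 10 + 10 + -10 + -10 + -10 = -5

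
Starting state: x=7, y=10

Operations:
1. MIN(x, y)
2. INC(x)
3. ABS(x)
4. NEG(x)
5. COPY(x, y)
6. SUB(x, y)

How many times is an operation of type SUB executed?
1

Counting SUB operations:
Step 6: SUB(x, y) ← SUB
Total: 1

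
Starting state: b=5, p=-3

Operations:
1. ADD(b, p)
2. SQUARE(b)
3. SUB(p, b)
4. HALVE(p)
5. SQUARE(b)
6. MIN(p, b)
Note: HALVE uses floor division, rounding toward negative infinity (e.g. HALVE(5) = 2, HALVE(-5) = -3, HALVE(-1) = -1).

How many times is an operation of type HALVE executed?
1

Counting HALVE operations:
Step 4: HALVE(p) ← HALVE
Total: 1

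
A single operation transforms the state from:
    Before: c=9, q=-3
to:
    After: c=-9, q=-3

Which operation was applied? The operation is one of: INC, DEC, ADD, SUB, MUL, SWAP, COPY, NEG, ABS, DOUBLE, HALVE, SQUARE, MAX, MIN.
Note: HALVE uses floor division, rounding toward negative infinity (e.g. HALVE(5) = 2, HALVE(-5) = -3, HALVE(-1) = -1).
NEG(c)

Analyzing the change:
Before: c=9, q=-3
After: c=-9, q=-3
Variable c changed from 9 to -9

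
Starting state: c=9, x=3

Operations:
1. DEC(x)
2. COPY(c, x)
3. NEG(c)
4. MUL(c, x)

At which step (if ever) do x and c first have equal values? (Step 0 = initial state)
Step 2

x and c first become equal after step 2.

Comparing values at each step:
Initial: x=3, c=9
After step 1: x=2, c=9
After step 2: x=2, c=2 ← equal!
After step 3: x=2, c=-2
After step 4: x=2, c=-4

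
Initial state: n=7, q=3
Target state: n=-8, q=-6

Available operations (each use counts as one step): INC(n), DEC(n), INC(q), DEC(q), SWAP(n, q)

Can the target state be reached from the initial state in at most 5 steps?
No

The target state cannot be reached within 5 steps.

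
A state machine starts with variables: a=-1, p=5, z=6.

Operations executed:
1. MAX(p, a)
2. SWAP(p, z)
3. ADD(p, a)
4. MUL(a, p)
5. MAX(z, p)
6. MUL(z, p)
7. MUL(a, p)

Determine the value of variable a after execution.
a = -25

Tracing execution:
Step 1: MAX(p, a) → a = -1
Step 2: SWAP(p, z) → a = -1
Step 3: ADD(p, a) → a = -1
Step 4: MUL(a, p) → a = -5
Step 5: MAX(z, p) → a = -5
Step 6: MUL(z, p) → a = -5
Step 7: MUL(a, p) → a = -25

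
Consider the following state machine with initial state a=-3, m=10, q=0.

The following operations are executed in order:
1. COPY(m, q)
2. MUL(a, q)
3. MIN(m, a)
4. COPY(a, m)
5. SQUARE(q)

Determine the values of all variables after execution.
{a: 0, m: 0, q: 0}

Step-by-step execution:
Initial: a=-3, m=10, q=0
After step 1 (COPY(m, q)): a=-3, m=0, q=0
After step 2 (MUL(a, q)): a=0, m=0, q=0
After step 3 (MIN(m, a)): a=0, m=0, q=0
After step 4 (COPY(a, m)): a=0, m=0, q=0
After step 5 (SQUARE(q)): a=0, m=0, q=0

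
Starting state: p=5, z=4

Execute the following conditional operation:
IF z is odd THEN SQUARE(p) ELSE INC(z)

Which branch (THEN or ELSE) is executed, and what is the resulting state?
Branch: ELSE, Final state: p=5, z=5

Evaluating condition: z is odd
Condition is False, so ELSE branch executes
After INC(z): p=5, z=5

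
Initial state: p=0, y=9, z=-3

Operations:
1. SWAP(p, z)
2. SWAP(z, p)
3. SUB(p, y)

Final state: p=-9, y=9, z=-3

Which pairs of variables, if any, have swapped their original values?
None

Comparing initial and final values:
z: -3 → -3
p: 0 → -9
y: 9 → 9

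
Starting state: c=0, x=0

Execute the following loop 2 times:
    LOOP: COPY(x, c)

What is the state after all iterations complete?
c=0, x=0

Iteration trace:
Start: c=0, x=0
After iteration 1: c=0, x=0
After iteration 2: c=0, x=0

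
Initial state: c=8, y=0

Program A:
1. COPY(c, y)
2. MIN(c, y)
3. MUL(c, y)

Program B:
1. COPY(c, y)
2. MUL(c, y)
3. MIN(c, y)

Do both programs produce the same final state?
Yes

Program A final state: c=0, y=0
Program B final state: c=0, y=0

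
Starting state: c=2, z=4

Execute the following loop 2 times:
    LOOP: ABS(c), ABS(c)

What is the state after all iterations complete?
c=2, z=4

Iteration trace:
Start: c=2, z=4
After iteration 1: c=2, z=4
After iteration 2: c=2, z=4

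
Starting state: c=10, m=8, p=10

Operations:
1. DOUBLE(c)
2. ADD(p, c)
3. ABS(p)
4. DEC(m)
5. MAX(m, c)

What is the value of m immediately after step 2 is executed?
m = 8

Tracing m through execution:
Initial: m = 8
After step 1 (DOUBLE(c)): m = 8
After step 2 (ADD(p, c)): m = 8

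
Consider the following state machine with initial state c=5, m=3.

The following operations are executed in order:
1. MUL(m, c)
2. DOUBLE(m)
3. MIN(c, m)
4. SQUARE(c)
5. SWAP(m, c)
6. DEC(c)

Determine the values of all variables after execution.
{c: 29, m: 25}

Step-by-step execution:
Initial: c=5, m=3
After step 1 (MUL(m, c)): c=5, m=15
After step 2 (DOUBLE(m)): c=5, m=30
After step 3 (MIN(c, m)): c=5, m=30
After step 4 (SQUARE(c)): c=25, m=30
After step 5 (SWAP(m, c)): c=30, m=25
After step 6 (DEC(c)): c=29, m=25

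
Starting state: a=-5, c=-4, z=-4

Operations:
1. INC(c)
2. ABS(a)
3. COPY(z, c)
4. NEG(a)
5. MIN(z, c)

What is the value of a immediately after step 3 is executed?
a = 5

Tracing a through execution:
Initial: a = -5
After step 1 (INC(c)): a = -5
After step 2 (ABS(a)): a = 5
After step 3 (COPY(z, c)): a = 5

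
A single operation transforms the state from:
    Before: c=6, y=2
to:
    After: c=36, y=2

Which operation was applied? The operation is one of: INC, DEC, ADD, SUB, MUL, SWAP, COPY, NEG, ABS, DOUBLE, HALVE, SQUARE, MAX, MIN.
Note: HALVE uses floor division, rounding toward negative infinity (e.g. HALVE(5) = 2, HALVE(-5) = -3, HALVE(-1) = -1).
SQUARE(c)

Analyzing the change:
Before: c=6, y=2
After: c=36, y=2
Variable c changed from 6 to 36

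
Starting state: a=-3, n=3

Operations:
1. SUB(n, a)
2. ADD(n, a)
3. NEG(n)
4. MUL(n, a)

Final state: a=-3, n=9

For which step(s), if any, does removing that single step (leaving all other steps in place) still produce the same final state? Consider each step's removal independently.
None - removing any single step changes the final result

Testing removal of each single step:
Without step 1: final = a=-3, n=0 (different)
Without step 2: final = a=-3, n=18 (different)
Without step 3: final = a=-3, n=-9 (different)
Without step 4: final = a=-3, n=-3 (different)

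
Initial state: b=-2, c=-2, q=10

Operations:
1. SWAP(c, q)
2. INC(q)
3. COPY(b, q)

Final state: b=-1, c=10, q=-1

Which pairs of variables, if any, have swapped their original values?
None

Comparing initial and final values:
b: -2 → -1
q: 10 → -1
c: -2 → 10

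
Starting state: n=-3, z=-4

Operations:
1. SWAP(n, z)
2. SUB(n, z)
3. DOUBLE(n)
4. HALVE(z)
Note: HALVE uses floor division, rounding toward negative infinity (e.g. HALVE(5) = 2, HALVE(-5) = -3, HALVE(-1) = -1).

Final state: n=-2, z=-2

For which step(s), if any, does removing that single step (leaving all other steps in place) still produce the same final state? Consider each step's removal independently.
None - removing any single step changes the final result

Testing removal of each single step:
Without step 1: final = n=2, z=-2 (different)
Without step 2: final = n=-8, z=-2 (different)
Without step 3: final = n=-1, z=-2 (different)
Without step 4: final = n=-2, z=-3 (different)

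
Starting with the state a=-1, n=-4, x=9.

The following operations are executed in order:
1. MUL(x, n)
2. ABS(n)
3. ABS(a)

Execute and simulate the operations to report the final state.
{a: 1, n: 4, x: -36}

Step-by-step execution:
Initial: a=-1, n=-4, x=9
After step 1 (MUL(x, n)): a=-1, n=-4, x=-36
After step 2 (ABS(n)): a=-1, n=4, x=-36
After step 3 (ABS(a)): a=1, n=4, x=-36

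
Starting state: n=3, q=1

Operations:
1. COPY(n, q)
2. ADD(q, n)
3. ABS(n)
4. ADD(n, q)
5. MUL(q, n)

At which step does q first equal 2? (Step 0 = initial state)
Step 2

Tracing q:
Initial: q = 1
After step 1: q = 1
After step 2: q = 2 ← first occurrence
After step 3: q = 2
After step 4: q = 2
After step 5: q = 6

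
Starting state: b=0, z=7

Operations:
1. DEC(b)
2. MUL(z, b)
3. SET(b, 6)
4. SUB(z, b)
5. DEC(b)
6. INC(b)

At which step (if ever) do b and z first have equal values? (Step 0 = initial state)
Never

b and z never become equal during execution.

Comparing values at each step:
Initial: b=0, z=7
After step 1: b=-1, z=7
After step 2: b=-1, z=-7
After step 3: b=6, z=-7
After step 4: b=6, z=-13
After step 5: b=5, z=-13
After step 6: b=6, z=-13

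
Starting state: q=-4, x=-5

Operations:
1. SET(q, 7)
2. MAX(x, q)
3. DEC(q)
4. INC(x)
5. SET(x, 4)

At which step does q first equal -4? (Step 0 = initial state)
Step 0

Tracing q:
Initial: q = -4 ← first occurrence
After step 1: q = 7
After step 2: q = 7
After step 3: q = 6
After step 4: q = 6
After step 5: q = 6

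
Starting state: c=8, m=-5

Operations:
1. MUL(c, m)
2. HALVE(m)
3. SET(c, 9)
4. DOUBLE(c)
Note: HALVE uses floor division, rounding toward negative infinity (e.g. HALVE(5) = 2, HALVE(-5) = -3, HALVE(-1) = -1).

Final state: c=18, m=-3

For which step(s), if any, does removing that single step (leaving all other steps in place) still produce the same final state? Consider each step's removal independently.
Step(s) 1

Testing removal of each single step:
Without step 1: final = c=18, m=-3 (same)
Without step 2: final = c=18, m=-5 (different)
Without step 3: final = c=-80, m=-3 (different)
Without step 4: final = c=9, m=-3 (different)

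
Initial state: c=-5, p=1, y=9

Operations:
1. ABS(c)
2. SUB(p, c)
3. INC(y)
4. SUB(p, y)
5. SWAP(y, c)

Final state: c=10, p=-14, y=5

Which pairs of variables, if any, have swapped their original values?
None

Comparing initial and final values:
c: -5 → 10
y: 9 → 5
p: 1 → -14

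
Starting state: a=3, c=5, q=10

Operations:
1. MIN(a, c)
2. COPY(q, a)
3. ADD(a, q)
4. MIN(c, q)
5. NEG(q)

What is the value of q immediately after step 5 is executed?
q = -3

Tracing q through execution:
Initial: q = 10
After step 1 (MIN(a, c)): q = 10
After step 2 (COPY(q, a)): q = 3
After step 3 (ADD(a, q)): q = 3
After step 4 (MIN(c, q)): q = 3
After step 5 (NEG(q)): q = -3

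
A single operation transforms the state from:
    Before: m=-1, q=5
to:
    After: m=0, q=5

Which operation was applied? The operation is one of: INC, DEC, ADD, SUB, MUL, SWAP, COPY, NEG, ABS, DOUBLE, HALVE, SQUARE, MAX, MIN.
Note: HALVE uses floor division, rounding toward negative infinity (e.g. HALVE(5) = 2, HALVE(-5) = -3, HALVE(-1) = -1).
INC(m)

Analyzing the change:
Before: m=-1, q=5
After: m=0, q=5
Variable m changed from -1 to 0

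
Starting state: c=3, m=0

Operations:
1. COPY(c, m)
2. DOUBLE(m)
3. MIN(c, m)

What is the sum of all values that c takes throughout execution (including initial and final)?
3

Values of c at each step:
Initial: c = 3
After step 1: c = 0
After step 2: c = 0
After step 3: c = 0
Sum = 3 + 0 + 0 + 0 = 3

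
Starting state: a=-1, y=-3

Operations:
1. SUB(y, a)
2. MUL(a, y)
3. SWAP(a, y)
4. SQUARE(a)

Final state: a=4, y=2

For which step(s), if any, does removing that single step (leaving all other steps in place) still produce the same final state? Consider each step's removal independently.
None - removing any single step changes the final result

Testing removal of each single step:
Without step 1: final = a=9, y=3 (different)
Without step 2: final = a=4, y=-1 (different)
Without step 3: final = a=4, y=-2 (different)
Without step 4: final = a=-2, y=2 (different)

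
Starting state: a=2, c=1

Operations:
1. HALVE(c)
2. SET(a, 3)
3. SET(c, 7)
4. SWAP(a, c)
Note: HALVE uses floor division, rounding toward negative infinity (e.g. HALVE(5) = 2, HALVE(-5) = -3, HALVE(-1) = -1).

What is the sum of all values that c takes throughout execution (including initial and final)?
11

Values of c at each step:
Initial: c = 1
After step 1: c = 0
After step 2: c = 0
After step 3: c = 7
After step 4: c = 3
Sum = 1 + 0 + 0 + 7 + 3 = 11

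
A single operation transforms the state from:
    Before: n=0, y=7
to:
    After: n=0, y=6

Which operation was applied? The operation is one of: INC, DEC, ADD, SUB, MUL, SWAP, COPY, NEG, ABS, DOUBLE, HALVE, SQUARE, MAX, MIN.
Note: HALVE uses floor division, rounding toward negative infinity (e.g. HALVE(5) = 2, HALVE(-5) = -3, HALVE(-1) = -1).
DEC(y)

Analyzing the change:
Before: n=0, y=7
After: n=0, y=6
Variable y changed from 7 to 6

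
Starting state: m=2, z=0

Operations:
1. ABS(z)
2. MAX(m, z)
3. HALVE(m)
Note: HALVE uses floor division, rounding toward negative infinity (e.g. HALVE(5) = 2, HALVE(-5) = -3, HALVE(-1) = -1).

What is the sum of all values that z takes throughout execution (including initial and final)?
0

Values of z at each step:
Initial: z = 0
After step 1: z = 0
After step 2: z = 0
After step 3: z = 0
Sum = 0 + 0 + 0 + 0 = 0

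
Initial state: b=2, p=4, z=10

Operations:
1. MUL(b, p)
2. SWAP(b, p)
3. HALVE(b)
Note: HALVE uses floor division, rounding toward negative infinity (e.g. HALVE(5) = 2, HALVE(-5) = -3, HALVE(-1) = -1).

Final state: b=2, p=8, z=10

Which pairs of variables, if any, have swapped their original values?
None

Comparing initial and final values:
p: 4 → 8
b: 2 → 2
z: 10 → 10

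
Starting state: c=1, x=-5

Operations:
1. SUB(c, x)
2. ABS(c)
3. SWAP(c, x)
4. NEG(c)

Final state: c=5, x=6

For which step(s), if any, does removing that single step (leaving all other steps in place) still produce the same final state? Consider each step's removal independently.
Step(s) 2

Testing removal of each single step:
Without step 1: final = c=5, x=1 (different)
Without step 2: final = c=5, x=6 (same)
Without step 3: final = c=-6, x=-5 (different)
Without step 4: final = c=-5, x=6 (different)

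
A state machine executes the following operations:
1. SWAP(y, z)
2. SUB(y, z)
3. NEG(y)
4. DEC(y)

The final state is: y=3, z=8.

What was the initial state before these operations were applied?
y=8, z=4

Working backwards:
Final state: y=3, z=8
Before step 4 (DEC(y)): y=4, z=8
Before step 3 (NEG(y)): y=-4, z=8
Before step 2 (SUB(y, z)): y=4, z=8
Before step 1 (SWAP(y, z)): y=8, z=4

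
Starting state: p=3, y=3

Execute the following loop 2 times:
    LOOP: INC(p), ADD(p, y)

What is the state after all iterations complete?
p=11, y=3

Iteration trace:
Start: p=3, y=3
After iteration 1: p=7, y=3
After iteration 2: p=11, y=3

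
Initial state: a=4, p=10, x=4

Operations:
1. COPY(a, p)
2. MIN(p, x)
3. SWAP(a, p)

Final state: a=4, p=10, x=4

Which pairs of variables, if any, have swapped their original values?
None

Comparing initial and final values:
x: 4 → 4
a: 4 → 4
p: 10 → 10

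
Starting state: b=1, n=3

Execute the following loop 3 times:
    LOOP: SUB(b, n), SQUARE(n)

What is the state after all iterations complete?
b=-92, n=6561

Iteration trace:
Start: b=1, n=3
After iteration 1: b=-2, n=9
After iteration 2: b=-11, n=81
After iteration 3: b=-92, n=6561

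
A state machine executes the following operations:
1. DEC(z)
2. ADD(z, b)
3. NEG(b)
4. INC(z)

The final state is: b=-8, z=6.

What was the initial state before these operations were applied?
b=8, z=-2

Working backwards:
Final state: b=-8, z=6
Before step 4 (INC(z)): b=-8, z=5
Before step 3 (NEG(b)): b=8, z=5
Before step 2 (ADD(z, b)): b=8, z=-3
Before step 1 (DEC(z)): b=8, z=-2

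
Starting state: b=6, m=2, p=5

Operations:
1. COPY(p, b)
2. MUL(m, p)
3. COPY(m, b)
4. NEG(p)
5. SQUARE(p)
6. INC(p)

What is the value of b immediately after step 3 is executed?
b = 6

Tracing b through execution:
Initial: b = 6
After step 1 (COPY(p, b)): b = 6
After step 2 (MUL(m, p)): b = 6
After step 3 (COPY(m, b)): b = 6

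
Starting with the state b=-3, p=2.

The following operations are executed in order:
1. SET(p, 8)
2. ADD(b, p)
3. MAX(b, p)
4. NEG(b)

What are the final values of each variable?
{b: -8, p: 8}

Step-by-step execution:
Initial: b=-3, p=2
After step 1 (SET(p, 8)): b=-3, p=8
After step 2 (ADD(b, p)): b=5, p=8
After step 3 (MAX(b, p)): b=8, p=8
After step 4 (NEG(b)): b=-8, p=8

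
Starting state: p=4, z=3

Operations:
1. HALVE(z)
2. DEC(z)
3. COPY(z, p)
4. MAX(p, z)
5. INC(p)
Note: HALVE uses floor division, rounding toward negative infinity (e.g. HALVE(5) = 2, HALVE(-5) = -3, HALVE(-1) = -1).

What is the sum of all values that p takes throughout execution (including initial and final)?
25

Values of p at each step:
Initial: p = 4
After step 1: p = 4
After step 2: p = 4
After step 3: p = 4
After step 4: p = 4
After step 5: p = 5
Sum = 4 + 4 + 4 + 4 + 4 + 5 = 25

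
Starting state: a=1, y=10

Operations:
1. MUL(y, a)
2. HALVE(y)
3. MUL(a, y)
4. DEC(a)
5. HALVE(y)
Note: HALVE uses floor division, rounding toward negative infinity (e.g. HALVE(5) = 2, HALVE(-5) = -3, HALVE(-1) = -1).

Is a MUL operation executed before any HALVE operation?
Yes

First MUL: step 1
First HALVE: step 2
Since 1 < 2, MUL comes first.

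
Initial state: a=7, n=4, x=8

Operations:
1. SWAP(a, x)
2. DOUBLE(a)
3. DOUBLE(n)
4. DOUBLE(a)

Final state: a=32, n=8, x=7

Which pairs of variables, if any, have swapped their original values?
None

Comparing initial and final values:
a: 7 → 32
n: 4 → 8
x: 8 → 7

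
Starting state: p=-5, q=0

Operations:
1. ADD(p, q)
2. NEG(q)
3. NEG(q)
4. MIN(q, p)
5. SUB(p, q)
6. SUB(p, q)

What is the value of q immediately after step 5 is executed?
q = -5

Tracing q through execution:
Initial: q = 0
After step 1 (ADD(p, q)): q = 0
After step 2 (NEG(q)): q = 0
After step 3 (NEG(q)): q = 0
After step 4 (MIN(q, p)): q = -5
After step 5 (SUB(p, q)): q = -5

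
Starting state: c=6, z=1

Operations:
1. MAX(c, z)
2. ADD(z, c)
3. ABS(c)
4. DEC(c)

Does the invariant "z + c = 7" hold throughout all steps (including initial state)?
No, violated after step 2

The invariant is violated after step 2.

State at each step:
Initial: c=6, z=1
After step 1: c=6, z=1
After step 2: c=6, z=7
After step 3: c=6, z=7
After step 4: c=5, z=7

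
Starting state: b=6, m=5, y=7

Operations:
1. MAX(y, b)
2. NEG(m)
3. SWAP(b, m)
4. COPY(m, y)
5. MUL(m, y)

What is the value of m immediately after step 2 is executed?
m = -5

Tracing m through execution:
Initial: m = 5
After step 1 (MAX(y, b)): m = 5
After step 2 (NEG(m)): m = -5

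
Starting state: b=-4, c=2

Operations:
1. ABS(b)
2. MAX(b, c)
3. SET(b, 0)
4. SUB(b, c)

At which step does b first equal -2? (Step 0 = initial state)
Step 4

Tracing b:
Initial: b = -4
After step 1: b = 4
After step 2: b = 4
After step 3: b = 0
After step 4: b = -2 ← first occurrence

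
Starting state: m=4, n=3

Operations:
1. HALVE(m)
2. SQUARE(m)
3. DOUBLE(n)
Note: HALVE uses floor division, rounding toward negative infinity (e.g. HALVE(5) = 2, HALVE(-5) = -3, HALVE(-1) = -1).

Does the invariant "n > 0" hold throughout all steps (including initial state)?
Yes

The invariant holds at every step.

State at each step:
Initial: m=4, n=3
After step 1: m=2, n=3
After step 2: m=4, n=3
After step 3: m=4, n=6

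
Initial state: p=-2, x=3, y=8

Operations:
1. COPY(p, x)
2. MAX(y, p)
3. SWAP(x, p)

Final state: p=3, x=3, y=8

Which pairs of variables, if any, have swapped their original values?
None

Comparing initial and final values:
p: -2 → 3
x: 3 → 3
y: 8 → 8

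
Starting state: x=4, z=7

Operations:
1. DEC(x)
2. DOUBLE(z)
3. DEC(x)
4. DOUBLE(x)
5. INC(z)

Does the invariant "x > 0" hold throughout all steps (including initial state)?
Yes

The invariant holds at every step.

State at each step:
Initial: x=4, z=7
After step 1: x=3, z=7
After step 2: x=3, z=14
After step 3: x=2, z=14
After step 4: x=4, z=14
After step 5: x=4, z=15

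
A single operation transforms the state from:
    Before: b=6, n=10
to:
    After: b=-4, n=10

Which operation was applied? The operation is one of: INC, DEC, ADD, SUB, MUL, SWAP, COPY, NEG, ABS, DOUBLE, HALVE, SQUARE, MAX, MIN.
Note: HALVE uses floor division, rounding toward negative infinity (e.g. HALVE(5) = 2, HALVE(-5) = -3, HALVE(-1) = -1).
SUB(b, n)

Analyzing the change:
Before: b=6, n=10
After: b=-4, n=10
Variable b changed from 6 to -4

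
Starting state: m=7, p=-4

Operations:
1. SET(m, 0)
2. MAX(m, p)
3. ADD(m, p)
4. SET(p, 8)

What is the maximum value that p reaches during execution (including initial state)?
8

Values of p at each step:
Initial: p = -4
After step 1: p = -4
After step 2: p = -4
After step 3: p = -4
After step 4: p = 8 ← maximum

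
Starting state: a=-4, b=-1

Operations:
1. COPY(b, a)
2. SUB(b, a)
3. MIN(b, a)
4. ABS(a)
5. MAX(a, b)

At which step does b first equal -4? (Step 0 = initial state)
Step 1

Tracing b:
Initial: b = -1
After step 1: b = -4 ← first occurrence
After step 2: b = 0
After step 3: b = -4
After step 4: b = -4
After step 5: b = -4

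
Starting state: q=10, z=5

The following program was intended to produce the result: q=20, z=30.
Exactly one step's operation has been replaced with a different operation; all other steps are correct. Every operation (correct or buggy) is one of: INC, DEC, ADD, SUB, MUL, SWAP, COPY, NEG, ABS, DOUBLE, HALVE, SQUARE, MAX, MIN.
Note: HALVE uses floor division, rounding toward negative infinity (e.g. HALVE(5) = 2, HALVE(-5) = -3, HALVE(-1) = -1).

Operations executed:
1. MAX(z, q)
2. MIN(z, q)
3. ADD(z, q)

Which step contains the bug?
Step 2

Trace with buggy code:
Initial: q=10, z=5
After step 1: q=10, z=10
After step 2: q=10, z=10
After step 3: q=10, z=20
Actual final q=10, z=20 ≠ expected q=20, z=30.
Step 2 is the only position where a single-operation replacement can produce the expected result.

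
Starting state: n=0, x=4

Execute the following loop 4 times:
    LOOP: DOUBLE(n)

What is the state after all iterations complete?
n=0, x=4

Iteration trace:
Start: n=0, x=4
After iteration 1: n=0, x=4
After iteration 2: n=0, x=4
After iteration 3: n=0, x=4
After iteration 4: n=0, x=4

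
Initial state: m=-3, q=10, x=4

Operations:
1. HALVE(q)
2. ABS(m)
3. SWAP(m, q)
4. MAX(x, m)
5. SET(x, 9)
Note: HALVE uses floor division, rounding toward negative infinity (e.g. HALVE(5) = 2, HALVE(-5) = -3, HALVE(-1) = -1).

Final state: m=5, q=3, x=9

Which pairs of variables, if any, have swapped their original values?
None

Comparing initial and final values:
q: 10 → 3
x: 4 → 9
m: -3 → 5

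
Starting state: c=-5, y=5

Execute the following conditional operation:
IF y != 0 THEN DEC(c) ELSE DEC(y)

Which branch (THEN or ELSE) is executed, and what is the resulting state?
Branch: THEN, Final state: c=-6, y=5

Evaluating condition: y != 0
y = 5
Condition is True, so THEN branch executes
After DEC(c): c=-6, y=5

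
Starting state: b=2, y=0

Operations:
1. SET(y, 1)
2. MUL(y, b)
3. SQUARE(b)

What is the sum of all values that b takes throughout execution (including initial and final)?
10

Values of b at each step:
Initial: b = 2
After step 1: b = 2
After step 2: b = 2
After step 3: b = 4
Sum = 2 + 2 + 2 + 4 = 10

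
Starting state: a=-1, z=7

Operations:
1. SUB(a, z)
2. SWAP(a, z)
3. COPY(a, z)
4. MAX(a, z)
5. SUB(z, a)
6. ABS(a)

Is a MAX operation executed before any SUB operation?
No

First MAX: step 4
First SUB: step 1
Since 4 > 1, SUB comes first.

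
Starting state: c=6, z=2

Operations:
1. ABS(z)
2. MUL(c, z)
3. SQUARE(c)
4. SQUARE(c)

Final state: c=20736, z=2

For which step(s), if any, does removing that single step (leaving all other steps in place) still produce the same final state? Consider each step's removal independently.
Step(s) 1

Testing removal of each single step:
Without step 1: final = c=20736, z=2 (same)
Without step 2: final = c=1296, z=2 (different)
Without step 3: final = c=144, z=2 (different)
Without step 4: final = c=144, z=2 (different)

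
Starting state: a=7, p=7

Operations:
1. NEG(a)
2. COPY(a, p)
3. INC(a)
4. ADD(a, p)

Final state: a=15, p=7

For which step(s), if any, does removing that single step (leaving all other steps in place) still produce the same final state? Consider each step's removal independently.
Step(s) 1

Testing removal of each single step:
Without step 1: final = a=15, p=7 (same)
Without step 2: final = a=1, p=7 (different)
Without step 3: final = a=14, p=7 (different)
Without step 4: final = a=8, p=7 (different)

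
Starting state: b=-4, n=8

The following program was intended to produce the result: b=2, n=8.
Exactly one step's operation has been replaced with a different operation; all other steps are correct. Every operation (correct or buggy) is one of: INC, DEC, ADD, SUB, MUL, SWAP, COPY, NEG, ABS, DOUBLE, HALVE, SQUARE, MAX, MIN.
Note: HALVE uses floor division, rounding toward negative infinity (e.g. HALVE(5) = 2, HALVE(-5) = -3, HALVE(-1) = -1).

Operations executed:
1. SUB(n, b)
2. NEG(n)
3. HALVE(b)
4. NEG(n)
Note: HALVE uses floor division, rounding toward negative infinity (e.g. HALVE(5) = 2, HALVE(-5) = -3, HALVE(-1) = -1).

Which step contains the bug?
Step 1

Trace with buggy code:
Initial: b=-4, n=8
After step 1: b=-4, n=12
After step 2: b=-4, n=-12
After step 3: b=-2, n=-12
After step 4: b=-2, n=12
Actual final b=-2, n=12 ≠ expected b=2, n=8.
Step 1 is the only position where a single-operation replacement can produce the expected result.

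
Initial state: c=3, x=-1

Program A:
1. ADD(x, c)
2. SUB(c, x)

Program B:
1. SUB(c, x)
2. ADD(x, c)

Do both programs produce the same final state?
No

Program A final state: c=1, x=2
Program B final state: c=4, x=3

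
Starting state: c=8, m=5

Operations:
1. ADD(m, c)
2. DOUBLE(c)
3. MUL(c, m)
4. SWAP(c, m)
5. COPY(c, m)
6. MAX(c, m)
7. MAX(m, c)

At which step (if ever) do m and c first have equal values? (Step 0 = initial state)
Step 5

m and c first become equal after step 5.

Comparing values at each step:
Initial: m=5, c=8
After step 1: m=13, c=8
After step 2: m=13, c=16
After step 3: m=13, c=208
After step 4: m=208, c=13
After step 5: m=208, c=208 ← equal!
After step 6: m=208, c=208 ← equal!
After step 7: m=208, c=208 ← equal!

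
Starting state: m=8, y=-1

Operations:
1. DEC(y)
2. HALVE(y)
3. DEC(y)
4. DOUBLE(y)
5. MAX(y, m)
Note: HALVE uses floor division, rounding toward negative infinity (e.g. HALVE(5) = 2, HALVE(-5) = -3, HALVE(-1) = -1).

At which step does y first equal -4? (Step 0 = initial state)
Step 4

Tracing y:
Initial: y = -1
After step 1: y = -2
After step 2: y = -1
After step 3: y = -2
After step 4: y = -4 ← first occurrence
After step 5: y = 8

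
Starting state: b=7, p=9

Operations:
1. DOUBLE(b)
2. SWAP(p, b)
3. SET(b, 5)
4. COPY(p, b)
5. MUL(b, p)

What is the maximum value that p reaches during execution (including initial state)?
14

Values of p at each step:
Initial: p = 9
After step 1: p = 9
After step 2: p = 14 ← maximum
After step 3: p = 14
After step 4: p = 5
After step 5: p = 5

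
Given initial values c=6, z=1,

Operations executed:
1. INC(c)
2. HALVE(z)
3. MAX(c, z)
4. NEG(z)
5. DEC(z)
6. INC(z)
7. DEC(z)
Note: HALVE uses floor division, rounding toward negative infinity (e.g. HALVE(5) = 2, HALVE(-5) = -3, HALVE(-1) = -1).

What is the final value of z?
z = -1

Tracing execution:
Step 1: INC(c) → z = 1
Step 2: HALVE(z) → z = 0
Step 3: MAX(c, z) → z = 0
Step 4: NEG(z) → z = 0
Step 5: DEC(z) → z = -1
Step 6: INC(z) → z = 0
Step 7: DEC(z) → z = -1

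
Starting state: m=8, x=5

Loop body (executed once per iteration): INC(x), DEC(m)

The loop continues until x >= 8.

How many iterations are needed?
3

Tracing iterations:
Initial: m=8, x=5
After iteration 1: m=7, x=6
After iteration 2: m=6, x=7
After iteration 3: m=5, x=8
x >= 8 now holds, so the loop exits after 3 iterations.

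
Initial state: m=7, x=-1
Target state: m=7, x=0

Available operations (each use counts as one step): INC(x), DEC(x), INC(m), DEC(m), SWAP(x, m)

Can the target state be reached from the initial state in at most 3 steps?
Yes

Path (1 step): INC(x)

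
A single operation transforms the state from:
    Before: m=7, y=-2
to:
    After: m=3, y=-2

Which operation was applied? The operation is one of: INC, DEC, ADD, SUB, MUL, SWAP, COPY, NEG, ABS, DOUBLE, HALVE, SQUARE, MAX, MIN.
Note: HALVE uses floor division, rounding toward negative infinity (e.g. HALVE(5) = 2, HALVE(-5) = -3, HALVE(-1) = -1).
HALVE(m)

Analyzing the change:
Before: m=7, y=-2
After: m=3, y=-2
Variable m changed from 7 to 3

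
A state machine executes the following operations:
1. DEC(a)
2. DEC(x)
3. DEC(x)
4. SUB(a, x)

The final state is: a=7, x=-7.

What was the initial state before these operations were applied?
a=1, x=-5

Working backwards:
Final state: a=7, x=-7
Before step 4 (SUB(a, x)): a=0, x=-7
Before step 3 (DEC(x)): a=0, x=-6
Before step 2 (DEC(x)): a=0, x=-5
Before step 1 (DEC(a)): a=1, x=-5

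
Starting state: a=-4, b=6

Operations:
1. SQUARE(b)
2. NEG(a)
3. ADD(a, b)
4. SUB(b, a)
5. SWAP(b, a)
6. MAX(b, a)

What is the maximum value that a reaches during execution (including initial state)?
40

Values of a at each step:
Initial: a = -4
After step 1: a = -4
After step 2: a = 4
After step 3: a = 40 ← maximum
After step 4: a = 40
After step 5: a = -4
After step 6: a = -4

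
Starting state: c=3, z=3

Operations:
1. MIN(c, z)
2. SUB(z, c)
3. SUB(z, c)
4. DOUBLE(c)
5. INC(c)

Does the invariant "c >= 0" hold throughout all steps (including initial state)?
Yes

The invariant holds at every step.

State at each step:
Initial: c=3, z=3
After step 1: c=3, z=3
After step 2: c=3, z=0
After step 3: c=3, z=-3
After step 4: c=6, z=-3
After step 5: c=7, z=-3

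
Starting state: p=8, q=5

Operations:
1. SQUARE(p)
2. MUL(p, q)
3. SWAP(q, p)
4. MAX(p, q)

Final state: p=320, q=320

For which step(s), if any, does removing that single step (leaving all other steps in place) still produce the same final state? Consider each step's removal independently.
None - removing any single step changes the final result

Testing removal of each single step:
Without step 1: final = p=40, q=40 (different)
Without step 2: final = p=64, q=64 (different)
Without step 3: final = p=320, q=5 (different)
Without step 4: final = p=5, q=320 (different)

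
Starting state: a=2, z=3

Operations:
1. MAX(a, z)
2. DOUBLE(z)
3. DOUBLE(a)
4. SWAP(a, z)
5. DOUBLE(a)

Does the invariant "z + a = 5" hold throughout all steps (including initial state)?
No, violated after step 1

The invariant is violated after step 1.

State at each step:
Initial: a=2, z=3
After step 1: a=3, z=3
After step 2: a=3, z=6
After step 3: a=6, z=6
After step 4: a=6, z=6
After step 5: a=12, z=6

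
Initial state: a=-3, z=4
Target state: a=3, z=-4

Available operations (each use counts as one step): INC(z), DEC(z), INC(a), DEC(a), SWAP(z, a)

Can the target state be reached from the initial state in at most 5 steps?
Yes

Path (3 steps): DEC(z) → DEC(a) → SWAP(z, a)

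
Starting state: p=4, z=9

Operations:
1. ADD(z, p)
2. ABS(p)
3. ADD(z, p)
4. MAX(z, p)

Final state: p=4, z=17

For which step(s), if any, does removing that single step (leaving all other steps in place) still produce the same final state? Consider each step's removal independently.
Step(s) 2, 4

Testing removal of each single step:
Without step 1: final = p=4, z=13 (different)
Without step 2: final = p=4, z=17 (same)
Without step 3: final = p=4, z=13 (different)
Without step 4: final = p=4, z=17 (same)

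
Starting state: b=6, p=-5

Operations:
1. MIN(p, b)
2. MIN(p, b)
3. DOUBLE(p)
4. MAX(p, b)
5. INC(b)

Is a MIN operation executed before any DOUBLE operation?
Yes

First MIN: step 1
First DOUBLE: step 3
Since 1 < 3, MIN comes first.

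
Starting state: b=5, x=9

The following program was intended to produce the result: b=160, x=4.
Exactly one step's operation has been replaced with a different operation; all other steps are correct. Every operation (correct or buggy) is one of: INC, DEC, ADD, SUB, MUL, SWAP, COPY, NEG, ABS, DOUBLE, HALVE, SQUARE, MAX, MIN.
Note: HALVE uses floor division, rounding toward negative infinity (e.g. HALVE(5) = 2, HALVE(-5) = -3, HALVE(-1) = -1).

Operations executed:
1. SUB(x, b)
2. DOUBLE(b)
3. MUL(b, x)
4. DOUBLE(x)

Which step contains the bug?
Step 4

Trace with buggy code:
Initial: b=5, x=9
After step 1: b=5, x=4
After step 2: b=10, x=4
After step 3: b=40, x=4
After step 4: b=40, x=8
Actual final b=40, x=8 ≠ expected b=160, x=4.
Step 4 is the only position where a single-operation replacement can produce the expected result.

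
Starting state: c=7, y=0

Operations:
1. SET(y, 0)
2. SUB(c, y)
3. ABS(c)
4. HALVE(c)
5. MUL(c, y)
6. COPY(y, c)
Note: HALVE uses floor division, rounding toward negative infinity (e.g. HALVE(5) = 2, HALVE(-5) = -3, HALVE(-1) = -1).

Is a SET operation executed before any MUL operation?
Yes

First SET: step 1
First MUL: step 5
Since 1 < 5, SET comes first.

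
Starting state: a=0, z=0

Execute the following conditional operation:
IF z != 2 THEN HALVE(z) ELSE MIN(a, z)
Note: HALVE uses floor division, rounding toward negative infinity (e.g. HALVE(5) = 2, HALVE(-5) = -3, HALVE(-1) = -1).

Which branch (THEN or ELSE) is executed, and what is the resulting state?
Branch: THEN, Final state: a=0, z=0

Evaluating condition: z != 2
z = 0
Condition is True, so THEN branch executes
After HALVE(z): a=0, z=0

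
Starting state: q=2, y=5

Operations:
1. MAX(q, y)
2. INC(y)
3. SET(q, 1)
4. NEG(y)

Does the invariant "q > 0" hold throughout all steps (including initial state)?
Yes

The invariant holds at every step.

State at each step:
Initial: q=2, y=5
After step 1: q=5, y=5
After step 2: q=5, y=6
After step 3: q=1, y=6
After step 4: q=1, y=-6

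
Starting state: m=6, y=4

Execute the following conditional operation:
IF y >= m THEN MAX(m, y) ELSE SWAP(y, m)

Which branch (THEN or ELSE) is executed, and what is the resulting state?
Branch: ELSE, Final state: m=4, y=6

Evaluating condition: y >= m
y = 4, m = 6
Condition is False, so ELSE branch executes
After SWAP(y, m): m=4, y=6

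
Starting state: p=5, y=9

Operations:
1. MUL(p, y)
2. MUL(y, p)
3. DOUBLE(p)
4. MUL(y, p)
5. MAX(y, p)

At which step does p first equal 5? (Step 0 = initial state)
Step 0

Tracing p:
Initial: p = 5 ← first occurrence
After step 1: p = 45
After step 2: p = 45
After step 3: p = 90
After step 4: p = 90
After step 5: p = 90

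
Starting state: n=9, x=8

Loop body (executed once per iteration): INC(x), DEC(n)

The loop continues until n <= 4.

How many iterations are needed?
5

Tracing iterations:
Initial: n=9, x=8
After iteration 1: n=8, x=9
After iteration 2: n=7, x=10
After iteration 3: n=6, x=11
After iteration 4: n=5, x=12
After iteration 5: n=4, x=13
n <= 4 now holds, so the loop exits after 5 iterations.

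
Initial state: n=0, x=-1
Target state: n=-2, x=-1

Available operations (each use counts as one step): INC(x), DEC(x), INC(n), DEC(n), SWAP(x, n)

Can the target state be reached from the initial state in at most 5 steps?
Yes

Path (2 steps): DEC(n) → DEC(n)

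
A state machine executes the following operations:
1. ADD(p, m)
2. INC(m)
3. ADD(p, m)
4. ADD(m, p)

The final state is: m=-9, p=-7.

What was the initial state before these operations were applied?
m=-3, p=-2

Working backwards:
Final state: m=-9, p=-7
Before step 4 (ADD(m, p)): m=-2, p=-7
Before step 3 (ADD(p, m)): m=-2, p=-5
Before step 2 (INC(m)): m=-3, p=-5
Before step 1 (ADD(p, m)): m=-3, p=-2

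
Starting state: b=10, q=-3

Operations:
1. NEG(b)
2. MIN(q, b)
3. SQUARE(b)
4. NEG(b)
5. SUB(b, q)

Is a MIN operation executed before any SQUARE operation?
Yes

First MIN: step 2
First SQUARE: step 3
Since 2 < 3, MIN comes first.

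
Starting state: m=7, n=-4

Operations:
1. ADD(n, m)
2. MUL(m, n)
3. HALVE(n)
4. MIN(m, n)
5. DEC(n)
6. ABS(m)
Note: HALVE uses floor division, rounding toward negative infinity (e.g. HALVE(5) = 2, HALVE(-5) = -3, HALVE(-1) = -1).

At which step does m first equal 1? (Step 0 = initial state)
Step 4

Tracing m:
Initial: m = 7
After step 1: m = 7
After step 2: m = 21
After step 3: m = 21
After step 4: m = 1 ← first occurrence
After step 5: m = 1
After step 6: m = 1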